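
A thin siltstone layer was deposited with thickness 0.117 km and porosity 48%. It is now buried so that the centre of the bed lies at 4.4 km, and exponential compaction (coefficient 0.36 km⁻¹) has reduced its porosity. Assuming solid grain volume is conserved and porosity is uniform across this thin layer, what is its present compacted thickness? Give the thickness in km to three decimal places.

Porosity at 4.4 km: φ = 0.48·exp(−0.36×4.4) = 0.0985
Solid-volume conservation: h(1−φ) = h₀(1−φ₀) ⇒ h = h₀·(1−φ₀)/(1−φ)
h = 0.117 × (1 − 0.48)/(1 − 0.0985) = 0.117 × 0.5768 = 0.0675 km

0.067 km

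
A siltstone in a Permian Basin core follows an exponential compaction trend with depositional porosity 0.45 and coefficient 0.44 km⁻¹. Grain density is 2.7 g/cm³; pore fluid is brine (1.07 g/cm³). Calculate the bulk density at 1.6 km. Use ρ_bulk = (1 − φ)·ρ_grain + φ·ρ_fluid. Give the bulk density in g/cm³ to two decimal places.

Porosity at depth: n = 0.45·exp(−0.44×1.6) = 0.45×0.4946 = 0.2226
Bulk density: ρ_b = (1−n)ρ_g + n·ρ_f = 0.7774×2.7 + 0.2226×1.07
       = 2.099 + 0.238 = 2.337 g/cm³

2.34 g/cm³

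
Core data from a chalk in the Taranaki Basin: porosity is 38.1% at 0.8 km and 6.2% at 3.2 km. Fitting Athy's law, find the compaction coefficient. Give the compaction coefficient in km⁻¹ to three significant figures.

0.757 km⁻¹

Athy: n(d) = n₀ e^(−βd) ⇒ n₁/n₂ = e^{β(d₂−d₁)} ⇒ β = ln(n₁/n₂)/(d₂−d₁)
β = ln(0.381/0.062) / (3.2 − 0.8) = ln(6.145) / 2.4 = 1.8157 / 2.4 = 0.7565 km⁻¹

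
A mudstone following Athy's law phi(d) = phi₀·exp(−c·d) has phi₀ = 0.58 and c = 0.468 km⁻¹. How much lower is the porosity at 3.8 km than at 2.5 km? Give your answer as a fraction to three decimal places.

phi(2.5) = 0.58·e^(−0.468×2.5) = 0.1800
phi(3.8) = 0.58·e^(−0.468×3.8) = 0.0980
Δphi = 0.1800 − 0.0980 = 0.0820

0.082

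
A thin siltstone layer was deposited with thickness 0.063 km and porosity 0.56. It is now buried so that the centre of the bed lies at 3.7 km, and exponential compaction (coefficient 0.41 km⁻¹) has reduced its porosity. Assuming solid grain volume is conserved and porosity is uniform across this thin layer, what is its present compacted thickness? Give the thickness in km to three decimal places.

0.032 km

Porosity at 3.7 km: φ = 0.56·exp(−0.41×3.7) = 0.1228
Solid-volume conservation: h(1−φ) = h₀(1−φ₀) ⇒ h = h₀·(1−φ₀)/(1−φ)
h = 0.063 × (1 − 0.56)/(1 − 0.1228) = 0.063 × 0.5016 = 0.0316 km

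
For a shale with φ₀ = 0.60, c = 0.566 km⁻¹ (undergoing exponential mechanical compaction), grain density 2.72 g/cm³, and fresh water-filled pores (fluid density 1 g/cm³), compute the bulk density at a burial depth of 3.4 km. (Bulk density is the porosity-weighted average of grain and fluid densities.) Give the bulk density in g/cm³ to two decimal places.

Porosity at depth: φ = 0.6·exp(−0.566×3.4) = 0.6×0.1460 = 0.0876
Bulk density: ρ_b = (1−φ)ρ_g + φ·ρ_f = 0.9124×2.72 + 0.0876×1
       = 2.482 + 0.088 = 2.569 g/cm³

2.57 g/cm³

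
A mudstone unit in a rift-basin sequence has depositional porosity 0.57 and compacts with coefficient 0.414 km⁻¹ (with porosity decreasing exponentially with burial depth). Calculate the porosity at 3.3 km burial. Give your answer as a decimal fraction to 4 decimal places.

0.1454

n = n₀·exp(−k·Z) = 0.57 × exp(−0.414 × 3.3) = 0.57 × exp(−1.366)
  = 0.57 × 0.2551 = 0.1454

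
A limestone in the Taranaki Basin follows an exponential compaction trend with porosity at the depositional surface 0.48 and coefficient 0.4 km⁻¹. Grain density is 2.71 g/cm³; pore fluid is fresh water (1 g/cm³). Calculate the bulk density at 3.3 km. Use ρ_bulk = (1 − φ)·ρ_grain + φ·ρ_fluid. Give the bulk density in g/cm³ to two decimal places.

Porosity at depth: φ = 0.48·exp(−0.4×3.3) = 0.48×0.2671 = 0.1282
Bulk density: ρ_b = (1−φ)ρ_g + φ·ρ_f = 0.8718×2.71 + 0.1282×1
       = 2.363 + 0.128 = 2.491 g/cm³

2.49 g/cm³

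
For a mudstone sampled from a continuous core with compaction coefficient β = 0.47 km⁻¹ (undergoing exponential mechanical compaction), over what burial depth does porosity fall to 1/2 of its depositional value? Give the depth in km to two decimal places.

φ/φ₀ = 1/2 ⇒ exp(−β·z) = 1/2 ⇒ z = ln(2) / β
z = 0.6931 / 0.47 = 1.475 km

1.47 km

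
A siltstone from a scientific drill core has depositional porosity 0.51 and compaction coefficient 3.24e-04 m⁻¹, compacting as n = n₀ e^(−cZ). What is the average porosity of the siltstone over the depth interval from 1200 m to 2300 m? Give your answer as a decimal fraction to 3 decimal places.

Working in km (1 km = 1000 m; c in km⁻¹ = c in m⁻¹ × 1000):
⟨n⟩ = (1/(Z₂−Z₁)) ∫ n₀ e^(−cZ) dZ = n₀·(e^(−c·Z₁) − e^(−c·Z₂)) / (c·(Z₂−Z₁))
e^(−0.324×1.2) = 0.6779; e^(−0.324×2.3) = 0.4746
⟨n⟩ = 0.51 × (0.6779 − 0.4746) / (0.324 × 1.1) = 0.51 × 0.5702 = 0.2908

0.291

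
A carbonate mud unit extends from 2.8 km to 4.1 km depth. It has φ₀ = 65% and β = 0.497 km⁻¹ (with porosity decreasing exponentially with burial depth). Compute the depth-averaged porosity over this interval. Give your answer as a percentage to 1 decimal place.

11.9%

⟨φ⟩ = (1/(d₂−d₁)) ∫ φ₀ e^(−βd) dd = φ₀·(e^(−β·d₁) − e^(−β·d₂)) / (β·(d₂−d₁))
e^(−0.497×2.8) = 0.2487; e^(−0.497×4.1) = 0.1303
⟨φ⟩ = 0.65 × (0.2487 − 0.1303) / (0.497 × 1.3) = 0.65 × 0.1832 = 0.1191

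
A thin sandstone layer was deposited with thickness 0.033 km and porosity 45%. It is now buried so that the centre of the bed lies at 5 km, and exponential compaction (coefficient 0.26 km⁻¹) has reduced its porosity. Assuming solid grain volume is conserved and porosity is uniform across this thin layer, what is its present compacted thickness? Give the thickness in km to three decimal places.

Porosity at 5 km: φ = 0.45·exp(−0.26×5) = 0.1226
Solid-volume conservation: h(1−φ) = h₀(1−φ₀) ⇒ h = h₀·(1−φ₀)/(1−φ)
h = 0.033 × (1 − 0.45)/(1 − 0.1226) = 0.033 × 0.6269 = 0.0207 km

0.021 km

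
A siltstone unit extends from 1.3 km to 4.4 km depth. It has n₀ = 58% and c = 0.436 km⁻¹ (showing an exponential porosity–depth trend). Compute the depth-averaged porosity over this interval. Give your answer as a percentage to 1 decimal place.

⟨n⟩ = (1/(z₂−z₁)) ∫ n₀ e^(−cz) dz = n₀·(e^(−c·z₁) − e^(−c·z₂)) / (c·(z₂−z₁))
e^(−0.436×1.3) = 0.5673; e^(−0.436×4.4) = 0.1468
⟨n⟩ = 0.58 × (0.5673 − 0.1468) / (0.436 × 3.1) = 0.58 × 0.3111 = 0.1804

18.0%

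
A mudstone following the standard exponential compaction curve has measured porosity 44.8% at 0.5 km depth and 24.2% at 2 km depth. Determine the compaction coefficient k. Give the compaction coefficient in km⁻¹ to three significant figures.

0.411 km⁻¹

Athy: phi(z) = phi₀ e^(−kz) ⇒ phi₁/phi₂ = e^{k(z₂−z₁)} ⇒ k = ln(phi₁/phi₂)/(z₂−z₁)
k = ln(0.448/0.242) / (2 − 0.5) = ln(1.851) / 1.5 = 0.6159 / 1.5 = 0.4106 km⁻¹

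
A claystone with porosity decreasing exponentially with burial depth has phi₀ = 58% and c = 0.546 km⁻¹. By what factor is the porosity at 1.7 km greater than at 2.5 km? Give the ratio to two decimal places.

phi(d₁)/phi(d₂) = e^(−c·d₁)/e^(−c·d₂) = e^{c(d₂−d₁)}
= exp(0.546 × 0.8) = exp(0.4368) = 1.5477

1.55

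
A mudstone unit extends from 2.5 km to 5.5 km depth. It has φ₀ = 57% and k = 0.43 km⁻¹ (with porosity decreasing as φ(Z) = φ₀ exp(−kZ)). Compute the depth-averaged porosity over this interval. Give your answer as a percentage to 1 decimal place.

10.9%

⟨φ⟩ = (1/(Z₂−Z₁)) ∫ φ₀ e^(−kZ) dZ = φ₀·(e^(−k·Z₁) − e^(−k·Z₂)) / (k·(Z₂−Z₁))
e^(−0.43×2.5) = 0.3413; e^(−0.43×5.5) = 0.0939
⟨φ⟩ = 0.57 × (0.3413 − 0.0939) / (0.43 × 3) = 0.57 × 0.1917 = 0.1093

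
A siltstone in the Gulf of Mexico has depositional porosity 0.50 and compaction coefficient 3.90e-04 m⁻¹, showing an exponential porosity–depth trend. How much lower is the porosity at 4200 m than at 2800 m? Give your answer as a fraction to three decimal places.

Working in km (1 km = 1000 m; β in km⁻¹ = β in m⁻¹ × 1000):
n(2.8) = 0.5·e^(−0.39×2.8) = 0.1678
n(4.2) = 0.5·e^(−0.39×4.2) = 0.0972
Δn = 0.1678 − 0.0972 = 0.0706

0.071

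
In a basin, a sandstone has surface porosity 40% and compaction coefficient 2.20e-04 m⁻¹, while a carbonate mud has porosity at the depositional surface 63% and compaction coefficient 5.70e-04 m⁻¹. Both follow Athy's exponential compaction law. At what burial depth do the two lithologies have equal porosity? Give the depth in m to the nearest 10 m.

1300 m

Working in km (1 km = 1000 m; c in km⁻¹ = c in m⁻¹ × 1000):
Set n₀ₐ e^(−cₐz) = n₀ᵦ e^(−cᵦz) ⇒ ln(n₀ₐ/n₀ᵦ) = (cₐ − cᵦ)·z
z = ln(0.4/0.63) / (0.22 − 0.57) = -0.4543 / -0.35 = 1.298 km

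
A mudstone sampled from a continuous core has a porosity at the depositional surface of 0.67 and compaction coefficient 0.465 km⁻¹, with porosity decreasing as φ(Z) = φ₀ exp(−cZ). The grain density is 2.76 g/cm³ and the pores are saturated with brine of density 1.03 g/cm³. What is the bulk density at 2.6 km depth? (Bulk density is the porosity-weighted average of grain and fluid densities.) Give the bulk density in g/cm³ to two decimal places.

Porosity at depth: φ = 0.67·exp(−0.465×2.6) = 0.67×0.2985 = 0.2000
Bulk density: ρ_b = (1−φ)ρ_g + φ·ρ_f = 0.8000×2.76 + 0.2000×1.03
       = 2.208 + 0.206 = 2.414 g/cm³

2.41 g/cm³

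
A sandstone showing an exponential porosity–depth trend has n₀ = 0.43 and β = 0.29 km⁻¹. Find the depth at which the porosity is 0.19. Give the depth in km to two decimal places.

2.82 km

Invert Athy's law: z = ln(n₀/n) / β
z = ln(0.43/0.19) / 0.29 = ln(2.263) / 0.29 = 0.8168 / 0.29 = 2.816 km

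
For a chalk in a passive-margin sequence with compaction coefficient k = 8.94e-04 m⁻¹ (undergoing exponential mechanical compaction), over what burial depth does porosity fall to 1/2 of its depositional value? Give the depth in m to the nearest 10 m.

780 m

Working in km (1 km = 1000 m; k in km⁻¹ = k in m⁻¹ × 1000):
phi/phi₀ = 1/2 ⇒ exp(−k·Z) = 1/2 ⇒ Z = ln(2) / k
Z = 0.6931 / 0.894 = 0.775 km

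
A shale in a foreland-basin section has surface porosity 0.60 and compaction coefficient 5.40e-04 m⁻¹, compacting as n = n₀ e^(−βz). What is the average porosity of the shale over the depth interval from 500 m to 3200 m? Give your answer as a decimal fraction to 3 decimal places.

Working in km (1 km = 1000 m; β in km⁻¹ = β in m⁻¹ × 1000):
⟨n⟩ = (1/(z₂−z₁)) ∫ n₀ e^(−βz) dz = n₀·(e^(−β·z₁) − e^(−β·z₂)) / (β·(z₂−z₁))
e^(−0.54×0.5) = 0.7634; e^(−0.54×3.2) = 0.1776
⟨n⟩ = 0.6 × (0.7634 − 0.1776) / (0.54 × 2.7) = 0.6 × 0.4017 = 0.2410

0.241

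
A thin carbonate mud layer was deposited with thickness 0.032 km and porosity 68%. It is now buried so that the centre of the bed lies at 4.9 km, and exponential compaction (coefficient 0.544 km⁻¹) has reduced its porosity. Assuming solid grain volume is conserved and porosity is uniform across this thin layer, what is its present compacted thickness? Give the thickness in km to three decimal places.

Porosity at 4.9 km: φ = 0.68·exp(−0.544×4.9) = 0.0473
Solid-volume conservation: h(1−φ) = h₀(1−φ₀) ⇒ h = h₀·(1−φ₀)/(1−φ)
h = 0.032 × (1 − 0.68)/(1 − 0.0473) = 0.032 × 0.3359 = 0.0107 km

0.011 km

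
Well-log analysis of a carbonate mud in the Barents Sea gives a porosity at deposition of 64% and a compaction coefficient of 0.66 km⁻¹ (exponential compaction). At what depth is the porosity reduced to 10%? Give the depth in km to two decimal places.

Invert Athy's law: d = ln(n₀/n) / c
d = ln(0.64/0.1) / 0.66 = ln(6.4) / 0.66 = 1.8563 / 0.66 = 2.813 km

2.81 km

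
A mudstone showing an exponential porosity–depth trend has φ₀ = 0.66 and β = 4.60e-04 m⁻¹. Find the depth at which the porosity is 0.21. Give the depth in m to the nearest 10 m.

2490 m

Working in km (1 km = 1000 m; β in km⁻¹ = β in m⁻¹ × 1000):
Invert Athy's law: d = ln(φ₀/φ) / β
d = ln(0.66/0.21) / 0.46 = ln(3.143) / 0.46 = 1.1451 / 0.46 = 2.489 km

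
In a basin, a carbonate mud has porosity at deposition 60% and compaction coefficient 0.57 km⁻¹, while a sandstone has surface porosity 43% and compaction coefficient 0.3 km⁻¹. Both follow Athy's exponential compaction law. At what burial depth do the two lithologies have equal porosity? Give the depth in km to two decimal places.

Set φ₀ₐ e^(−kₐz) = φ₀ᵦ e^(−kᵦz) ⇒ ln(φ₀ₐ/φ₀ᵦ) = (kₐ − kᵦ)·z
z = ln(0.6/0.43) / (0.57 − 0.3) = 0.3331 / 0.27 = 1.234 km

1.23 km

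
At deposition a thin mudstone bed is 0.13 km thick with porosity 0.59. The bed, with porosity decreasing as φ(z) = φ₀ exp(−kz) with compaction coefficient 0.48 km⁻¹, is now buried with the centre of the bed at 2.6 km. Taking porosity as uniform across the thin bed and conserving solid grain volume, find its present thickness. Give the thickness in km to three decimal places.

Porosity at 2.6 km: φ = 0.59·exp(−0.48×2.6) = 0.1694
Solid-volume conservation: h(1−φ) = h₀(1−φ₀) ⇒ h = h₀·(1−φ₀)/(1−φ)
h = 0.13 × (1 − 0.59)/(1 − 0.1694) = 0.13 × 0.4936 = 0.0642 km

0.064 km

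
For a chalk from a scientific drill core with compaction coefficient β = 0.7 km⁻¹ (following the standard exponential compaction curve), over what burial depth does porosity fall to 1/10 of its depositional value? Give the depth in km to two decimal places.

n/n₀ = 1/10 ⇒ exp(−β·d) = 1/10 ⇒ d = ln(10) / β
d = 2.3026 / 0.7 = 3.289 km

3.29 km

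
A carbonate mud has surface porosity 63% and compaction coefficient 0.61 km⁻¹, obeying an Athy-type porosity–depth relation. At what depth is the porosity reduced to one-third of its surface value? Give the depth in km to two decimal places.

n/n₀ = 1/3 ⇒ exp(−c·Z) = 1/3 ⇒ Z = ln(3) / c
Z = 1.0986 / 0.61 = 1.801 km

1.80 km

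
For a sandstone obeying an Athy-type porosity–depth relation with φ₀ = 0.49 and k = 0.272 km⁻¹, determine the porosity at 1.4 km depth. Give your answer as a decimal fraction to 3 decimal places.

φ = φ₀·exp(−k·Z) = 0.49 × exp(−0.272 × 1.4) = 0.49 × exp(−0.3808)
  = 0.49 × 0.6833 = 0.3348

0.335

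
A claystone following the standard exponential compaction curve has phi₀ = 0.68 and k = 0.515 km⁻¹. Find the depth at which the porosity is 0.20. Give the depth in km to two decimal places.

2.38 km

Invert Athy's law: d = ln(phi₀/phi) / k
d = ln(0.68/0.2) / 0.515 = ln(3.4) / 0.515 = 1.2238 / 0.515 = 2.376 km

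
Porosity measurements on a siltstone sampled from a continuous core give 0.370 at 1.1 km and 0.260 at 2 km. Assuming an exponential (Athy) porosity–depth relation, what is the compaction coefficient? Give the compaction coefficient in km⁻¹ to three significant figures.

0.392 km⁻¹

Athy: n(Z) = n₀ e^(−cZ) ⇒ n₁/n₂ = e^{c(Z₂−Z₁)} ⇒ c = ln(n₁/n₂)/(Z₂−Z₁)
c = ln(0.37/0.26) / (2 − 1.1) = ln(1.423) / 0.9 = 0.3528 / 0.9 = 0.392 km⁻¹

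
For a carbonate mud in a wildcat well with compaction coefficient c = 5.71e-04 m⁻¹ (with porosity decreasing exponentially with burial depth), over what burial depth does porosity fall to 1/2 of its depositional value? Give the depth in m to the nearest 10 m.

Working in km (1 km = 1000 m; c in km⁻¹ = c in m⁻¹ × 1000):
phi/phi₀ = 1/2 ⇒ exp(−c·z) = 1/2 ⇒ z = ln(2) / c
z = 0.6931 / 0.571 = 1.214 km

1210 m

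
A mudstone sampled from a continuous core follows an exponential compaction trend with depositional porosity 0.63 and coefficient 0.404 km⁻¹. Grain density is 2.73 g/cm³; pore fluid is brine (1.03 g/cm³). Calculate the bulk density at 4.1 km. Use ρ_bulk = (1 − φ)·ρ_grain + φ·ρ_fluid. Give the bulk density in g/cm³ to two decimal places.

Porosity at depth: φ = 0.63·exp(−0.404×4.1) = 0.63×0.1908 = 0.1202
Bulk density: ρ_b = (1−φ)ρ_g + φ·ρ_f = 0.8798×2.73 + 0.1202×1.03
       = 2.402 + 0.124 = 2.526 g/cm³

2.53 g/cm³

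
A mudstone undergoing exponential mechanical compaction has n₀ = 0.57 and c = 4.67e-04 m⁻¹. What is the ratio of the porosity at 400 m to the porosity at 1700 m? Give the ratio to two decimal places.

1.84

Working in km (1 km = 1000 m; c in km⁻¹ = c in m⁻¹ × 1000):
n(d₁)/n(d₂) = e^(−c·d₁)/e^(−c·d₂) = e^{c(d₂−d₁)}
= exp(0.467 × 1.3) = exp(0.6071) = 1.8351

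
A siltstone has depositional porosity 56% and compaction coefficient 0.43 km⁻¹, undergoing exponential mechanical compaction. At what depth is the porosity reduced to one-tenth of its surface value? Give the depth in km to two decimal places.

5.35 km

φ/φ₀ = 1/10 ⇒ exp(−β·Z) = 1/10 ⇒ Z = ln(10) / β
Z = 2.3026 / 0.43 = 5.355 km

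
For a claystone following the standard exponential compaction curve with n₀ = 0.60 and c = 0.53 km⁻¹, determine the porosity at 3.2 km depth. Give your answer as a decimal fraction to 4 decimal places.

n = n₀·exp(−c·z) = 0.6 × exp(−0.53 × 3.2) = 0.6 × exp(−1.696)
  = 0.6 × 0.1834 = 0.1100

0.1100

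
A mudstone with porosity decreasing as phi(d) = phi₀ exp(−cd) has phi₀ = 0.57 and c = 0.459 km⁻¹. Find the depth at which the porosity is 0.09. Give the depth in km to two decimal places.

4.02 km

Invert Athy's law: d = ln(phi₀/phi) / c
d = ln(0.57/0.09) / 0.459 = ln(6.333) / 0.459 = 1.8458 / 0.459 = 4.021 km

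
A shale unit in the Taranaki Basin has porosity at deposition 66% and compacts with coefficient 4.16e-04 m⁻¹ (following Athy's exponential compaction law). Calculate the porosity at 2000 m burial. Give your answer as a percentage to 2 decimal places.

28.72%

Working in km (1 km = 1000 m; k in km⁻¹ = k in m⁻¹ × 1000):
φ = φ₀·exp(−k·d) = 0.66 × exp(−0.416 × 2) = 0.66 × exp(−0.832)
  = 0.66 × 0.4352 = 0.2872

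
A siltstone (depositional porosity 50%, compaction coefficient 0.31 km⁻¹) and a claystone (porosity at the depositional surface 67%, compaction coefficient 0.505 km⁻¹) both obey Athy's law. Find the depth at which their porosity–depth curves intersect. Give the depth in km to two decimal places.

1.50 km

Set phi₀ₐ e^(−kₐd) = phi₀ᵦ e^(−kᵦd) ⇒ ln(phi₀ₐ/phi₀ᵦ) = (kₐ − kᵦ)·d
d = ln(0.5/0.67) / (0.31 − 0.505) = -0.2927 / -0.195 = 1.501 km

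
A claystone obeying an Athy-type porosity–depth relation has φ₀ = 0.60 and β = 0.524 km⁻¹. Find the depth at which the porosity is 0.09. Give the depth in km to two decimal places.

3.62 km

Invert Athy's law: d = ln(φ₀/φ) / β
d = ln(0.6/0.09) / 0.524 = ln(6.667) / 0.524 = 1.8971 / 0.524 = 3.620 km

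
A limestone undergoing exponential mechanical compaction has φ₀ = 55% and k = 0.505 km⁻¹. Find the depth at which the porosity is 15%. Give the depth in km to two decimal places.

Invert Athy's law: d = ln(φ₀/φ) / k
d = ln(0.55/0.15) / 0.505 = ln(3.667) / 0.505 = 1.2993 / 0.505 = 2.573 km

2.57 km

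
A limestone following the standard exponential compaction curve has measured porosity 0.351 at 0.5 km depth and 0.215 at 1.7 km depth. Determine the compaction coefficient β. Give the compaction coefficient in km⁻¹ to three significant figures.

Athy: phi(z) = phi₀ e^(−βz) ⇒ phi₁/phi₂ = e^{β(z₂−z₁)} ⇒ β = ln(phi₁/phi₂)/(z₂−z₁)
β = ln(0.351/0.215) / (1.7 − 0.5) = ln(1.633) / 1.2 = 0.4901 / 1.2 = 0.4085 km⁻¹

0.408 km⁻¹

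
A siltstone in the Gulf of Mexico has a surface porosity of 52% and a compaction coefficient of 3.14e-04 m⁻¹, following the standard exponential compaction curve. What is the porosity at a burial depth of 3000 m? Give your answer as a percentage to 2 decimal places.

20.27%

Working in km (1 km = 1000 m; k in km⁻¹ = k in m⁻¹ × 1000):
φ = φ₀·exp(−k·Z) = 0.52 × exp(−0.314 × 3) = 0.52 × exp(−0.942)
  = 0.52 × 0.3898 = 0.2027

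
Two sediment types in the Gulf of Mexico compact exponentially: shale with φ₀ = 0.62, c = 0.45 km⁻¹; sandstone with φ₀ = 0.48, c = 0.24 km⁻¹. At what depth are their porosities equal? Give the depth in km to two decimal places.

Set φ₀ₐ e^(−cₐz) = φ₀ᵦ e^(−cᵦz) ⇒ ln(φ₀ₐ/φ₀ᵦ) = (cₐ − cᵦ)·z
z = ln(0.62/0.48) / (0.45 − 0.24) = 0.2559 / 0.21 = 1.219 km

1.22 km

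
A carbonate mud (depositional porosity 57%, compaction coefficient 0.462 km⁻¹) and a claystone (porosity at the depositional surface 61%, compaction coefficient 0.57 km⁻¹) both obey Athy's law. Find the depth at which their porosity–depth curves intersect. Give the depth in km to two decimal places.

0.63 km

Set phi₀ₐ e^(−βₐZ) = phi₀ᵦ e^(−βᵦZ) ⇒ ln(phi₀ₐ/phi₀ᵦ) = (βₐ − βᵦ)·Z
Z = ln(0.57/0.61) / (0.462 − 0.57) = -0.0678 / -0.108 = 0.628 km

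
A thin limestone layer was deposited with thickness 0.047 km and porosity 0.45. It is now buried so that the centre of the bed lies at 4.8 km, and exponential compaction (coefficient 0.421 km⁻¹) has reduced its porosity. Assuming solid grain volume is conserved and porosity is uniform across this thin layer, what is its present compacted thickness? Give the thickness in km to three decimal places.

0.027 km

Porosity at 4.8 km: phi = 0.45·exp(−0.421×4.8) = 0.0596
Solid-volume conservation: h(1−phi) = h₀(1−phi₀) ⇒ h = h₀·(1−phi₀)/(1−phi)
h = 0.047 × (1 − 0.45)/(1 − 0.0596) = 0.047 × 0.5849 = 0.0275 km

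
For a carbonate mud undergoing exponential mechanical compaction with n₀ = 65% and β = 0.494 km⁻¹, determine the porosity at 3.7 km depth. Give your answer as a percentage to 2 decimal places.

10.45%

n = n₀·exp(−β·Z) = 0.65 × exp(−0.494 × 3.7) = 0.65 × exp(−1.828)
  = 0.65 × 0.1608 = 0.1045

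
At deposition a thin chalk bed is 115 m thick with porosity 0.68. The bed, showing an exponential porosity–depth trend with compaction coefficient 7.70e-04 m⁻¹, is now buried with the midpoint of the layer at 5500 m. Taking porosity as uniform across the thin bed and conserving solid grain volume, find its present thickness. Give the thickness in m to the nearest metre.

37 m

Working in km (1 km = 1000 m; k in km⁻¹ = k in m⁻¹ × 1000):
Porosity at 5.5 km: φ = 0.68·exp(−0.77×5.5) = 0.0098
Solid-volume conservation: h(1−φ) = h₀(1−φ₀) ⇒ h = h₀·(1−φ₀)/(1−φ)
h = 0.115 × (1 − 0.68)/(1 − 0.0098) = 0.115 × 0.3232 = 0.0372 km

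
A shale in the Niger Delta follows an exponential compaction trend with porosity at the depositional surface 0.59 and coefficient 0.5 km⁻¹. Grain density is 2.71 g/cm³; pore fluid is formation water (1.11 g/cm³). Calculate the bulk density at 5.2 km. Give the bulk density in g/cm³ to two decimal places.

Porosity at depth: n = 0.59·exp(−0.5×5.2) = 0.59×0.0743 = 0.0438
Bulk density: ρ_b = (1−n)ρ_g + n·ρ_f = 0.9562×2.71 + 0.0438×1.11
       = 2.591 + 0.049 = 2.640 g/cm³

2.64 g/cm³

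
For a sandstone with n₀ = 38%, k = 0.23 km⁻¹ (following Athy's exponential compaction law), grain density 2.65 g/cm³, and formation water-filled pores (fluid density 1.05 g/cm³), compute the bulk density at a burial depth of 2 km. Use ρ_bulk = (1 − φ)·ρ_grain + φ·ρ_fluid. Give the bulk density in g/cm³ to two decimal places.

2.27 g/cm³

Porosity at depth: n = 0.38·exp(−0.23×2) = 0.38×0.6313 = 0.2399
Bulk density: ρ_b = (1−n)ρ_g + n·ρ_f = 0.7601×2.65 + 0.2399×1.05
       = 2.014 + 0.252 = 2.266 g/cm³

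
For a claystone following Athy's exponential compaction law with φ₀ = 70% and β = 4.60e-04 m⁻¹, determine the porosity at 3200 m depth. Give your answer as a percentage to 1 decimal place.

16.1%

Working in km (1 km = 1000 m; β in km⁻¹ = β in m⁻¹ × 1000):
φ = φ₀·exp(−β·Z) = 0.7 × exp(−0.46 × 3.2) = 0.7 × exp(−1.472)
  = 0.7 × 0.2295 = 0.1606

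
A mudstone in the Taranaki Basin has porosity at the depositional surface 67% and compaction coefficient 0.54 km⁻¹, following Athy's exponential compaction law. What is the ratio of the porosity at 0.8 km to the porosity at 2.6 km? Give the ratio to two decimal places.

2.64

n(Z₁)/n(Z₂) = e^(−β·Z₁)/e^(−β·Z₂) = e^{β(Z₂−Z₁)}
= exp(0.54 × 1.8) = exp(0.972) = 2.6432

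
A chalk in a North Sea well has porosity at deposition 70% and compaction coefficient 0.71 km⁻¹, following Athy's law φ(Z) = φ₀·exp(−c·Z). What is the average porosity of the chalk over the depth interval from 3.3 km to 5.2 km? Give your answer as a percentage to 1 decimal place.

3.7%

⟨φ⟩ = (1/(Z₂−Z₁)) ∫ φ₀ e^(−cZ) dZ = φ₀·(e^(−c·Z₁) − e^(−c·Z₂)) / (c·(Z₂−Z₁))
e^(−0.71×3.3) = 0.0960; e^(−0.71×5.2) = 0.0249
⟨φ⟩ = 0.7 × (0.0960 − 0.0249) / (0.71 × 1.9) = 0.7 × 0.0527 = 0.0369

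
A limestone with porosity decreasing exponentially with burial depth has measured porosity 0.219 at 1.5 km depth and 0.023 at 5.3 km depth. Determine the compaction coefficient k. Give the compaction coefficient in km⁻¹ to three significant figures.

Athy: φ(z) = φ₀ e^(−kz) ⇒ φ₁/φ₂ = e^{k(z₂−z₁)} ⇒ k = ln(φ₁/φ₂)/(z₂−z₁)
k = ln(0.219/0.023) / (5.3 − 1.5) = ln(9.522) / 3.8 = 2.2536 / 3.8 = 0.593 km⁻¹

0.593 km⁻¹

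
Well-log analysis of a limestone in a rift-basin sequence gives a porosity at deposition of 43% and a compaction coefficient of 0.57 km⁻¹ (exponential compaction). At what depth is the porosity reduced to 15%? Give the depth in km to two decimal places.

Invert Athy's law: d = ln(φ₀/φ) / c
d = ln(0.43/0.15) / 0.57 = ln(2.867) / 0.57 = 1.0531 / 0.57 = 1.848 km

1.85 km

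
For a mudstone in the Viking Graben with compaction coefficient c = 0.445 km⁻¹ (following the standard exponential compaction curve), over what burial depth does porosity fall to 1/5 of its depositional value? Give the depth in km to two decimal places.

3.62 km

φ/φ₀ = 1/5 ⇒ exp(−c·z) = 1/5 ⇒ z = ln(5) / c
z = 1.6094 / 0.445 = 3.617 km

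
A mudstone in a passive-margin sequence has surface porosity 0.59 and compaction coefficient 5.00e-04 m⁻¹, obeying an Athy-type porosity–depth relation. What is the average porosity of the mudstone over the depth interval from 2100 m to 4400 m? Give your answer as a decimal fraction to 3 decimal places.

Working in km (1 km = 1000 m; β in km⁻¹ = β in m⁻¹ × 1000):
⟨n⟩ = (1/(Z₂−Z₁)) ∫ n₀ e^(−βZ) dZ = n₀·(e^(−β·Z₁) − e^(−β·Z₂)) / (β·(Z₂−Z₁))
e^(−0.5×2.1) = 0.3499; e^(−0.5×4.4) = 0.1108
⟨n⟩ = 0.59 × (0.3499 − 0.1108) / (0.5 × 2.3) = 0.59 × 0.2079 = 0.1227

0.123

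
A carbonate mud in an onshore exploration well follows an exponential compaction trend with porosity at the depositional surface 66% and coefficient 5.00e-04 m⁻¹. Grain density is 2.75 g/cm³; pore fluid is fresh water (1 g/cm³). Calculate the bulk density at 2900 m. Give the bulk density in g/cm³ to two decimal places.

2.48 g/cm³

Working in km (1 km = 1000 m; c in km⁻¹ = c in m⁻¹ × 1000):
Porosity at depth: φ = 0.66·exp(−0.5×2.9) = 0.66×0.2346 = 0.1548
Bulk density: ρ_b = (1−φ)ρ_g + φ·ρ_f = 0.8452×2.75 + 0.1548×1
       = 2.324 + 0.155 = 2.479 g/cm³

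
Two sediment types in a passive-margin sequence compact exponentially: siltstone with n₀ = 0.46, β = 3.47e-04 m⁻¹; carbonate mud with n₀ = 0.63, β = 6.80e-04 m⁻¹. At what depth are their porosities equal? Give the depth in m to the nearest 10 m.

Working in km (1 km = 1000 m; β in km⁻¹ = β in m⁻¹ × 1000):
Set n₀ₐ e^(−βₐZ) = n₀ᵦ e^(−βᵦZ) ⇒ ln(n₀ₐ/n₀ᵦ) = (βₐ − βᵦ)·Z
Z = ln(0.46/0.63) / (0.347 − 0.68) = -0.3145 / -0.333 = 0.944 km

940 m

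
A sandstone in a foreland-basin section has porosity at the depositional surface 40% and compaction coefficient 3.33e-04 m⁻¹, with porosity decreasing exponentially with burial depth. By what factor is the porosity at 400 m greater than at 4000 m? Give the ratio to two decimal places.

3.32

Working in km (1 km = 1000 m; k in km⁻¹ = k in m⁻¹ × 1000):
φ(z₁)/φ(z₂) = e^(−k·z₁)/e^(−k·z₂) = e^{k(z₂−z₁)}
= exp(0.333 × 3.6) = exp(1.199) = 3.3161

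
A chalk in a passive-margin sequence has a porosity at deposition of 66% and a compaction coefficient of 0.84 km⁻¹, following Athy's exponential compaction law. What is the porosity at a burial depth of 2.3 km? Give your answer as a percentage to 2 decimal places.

φ = φ₀·exp(−β·d) = 0.66 × exp(−0.84 × 2.3) = 0.66 × exp(−1.932)
  = 0.66 × 0.1449 = 0.0956

9.56%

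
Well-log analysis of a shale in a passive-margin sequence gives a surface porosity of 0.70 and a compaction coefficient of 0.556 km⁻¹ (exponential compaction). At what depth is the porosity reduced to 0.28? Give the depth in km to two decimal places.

Invert Athy's law: d = ln(φ₀/φ) / c
d = ln(0.7/0.28) / 0.556 = ln(2.5) / 0.556 = 0.9163 / 0.556 = 1.648 km

1.65 km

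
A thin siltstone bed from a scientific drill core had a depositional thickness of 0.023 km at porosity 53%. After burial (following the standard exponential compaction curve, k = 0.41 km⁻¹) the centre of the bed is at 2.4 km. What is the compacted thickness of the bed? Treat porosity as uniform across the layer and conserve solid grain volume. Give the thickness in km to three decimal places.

0.013 km

Porosity at 2.4 km: phi = 0.53·exp(−0.41×2.4) = 0.1981
Solid-volume conservation: h(1−phi) = h₀(1−phi₀) ⇒ h = h₀·(1−phi₀)/(1−phi)
h = 0.023 × (1 − 0.53)/(1 − 0.1981) = 0.023 × 0.5861 = 0.0135 km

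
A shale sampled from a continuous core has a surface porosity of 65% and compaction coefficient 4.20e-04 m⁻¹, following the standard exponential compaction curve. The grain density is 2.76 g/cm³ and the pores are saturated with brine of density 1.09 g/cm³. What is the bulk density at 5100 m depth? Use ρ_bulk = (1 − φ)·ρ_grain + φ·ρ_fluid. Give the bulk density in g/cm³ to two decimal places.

2.63 g/cm³

Working in km (1 km = 1000 m; c in km⁻¹ = c in m⁻¹ × 1000):
Porosity at depth: φ = 0.65·exp(−0.42×5.1) = 0.65×0.1174 = 0.0763
Bulk density: ρ_b = (1−φ)ρ_g + φ·ρ_f = 0.9237×2.76 + 0.0763×1.09
       = 2.549 + 0.083 = 2.633 g/cm³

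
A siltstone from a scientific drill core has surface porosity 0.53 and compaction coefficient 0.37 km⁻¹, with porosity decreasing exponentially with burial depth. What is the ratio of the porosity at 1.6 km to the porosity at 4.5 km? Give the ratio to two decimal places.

phi(z₁)/phi(z₂) = e^(−c·z₁)/e^(−c·z₂) = e^{c(z₂−z₁)}
= exp(0.37 × 2.9) = exp(1.073) = 2.9241

2.92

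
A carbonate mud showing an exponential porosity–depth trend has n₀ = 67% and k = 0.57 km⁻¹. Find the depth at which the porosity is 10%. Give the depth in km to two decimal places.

3.34 km

Invert Athy's law: Z = ln(n₀/n) / k
Z = ln(0.67/0.1) / 0.57 = ln(6.7) / 0.57 = 1.9021 / 0.57 = 3.337 km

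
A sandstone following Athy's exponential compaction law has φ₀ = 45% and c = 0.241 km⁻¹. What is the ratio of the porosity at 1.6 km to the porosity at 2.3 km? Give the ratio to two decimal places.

1.18

φ(d₁)/φ(d₂) = e^(−c·d₁)/e^(−c·d₂) = e^{c(d₂−d₁)}
= exp(0.241 × 0.7) = exp(0.1687) = 1.1838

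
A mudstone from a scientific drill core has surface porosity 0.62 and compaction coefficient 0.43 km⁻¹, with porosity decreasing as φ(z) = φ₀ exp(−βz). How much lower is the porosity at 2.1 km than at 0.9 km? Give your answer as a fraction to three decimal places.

0.170

φ(0.9) = 0.62·e^(−0.43×0.9) = 0.4210
φ(2.1) = 0.62·e^(−0.43×2.1) = 0.2513
Δφ = 0.4210 − 0.2513 = 0.1697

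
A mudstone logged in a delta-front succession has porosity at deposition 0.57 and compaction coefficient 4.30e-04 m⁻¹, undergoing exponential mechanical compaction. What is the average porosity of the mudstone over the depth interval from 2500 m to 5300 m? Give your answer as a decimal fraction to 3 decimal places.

0.113

Working in km (1 km = 1000 m; k in km⁻¹ = k in m⁻¹ × 1000):
⟨n⟩ = (1/(z₂−z₁)) ∫ n₀ e^(−kz) dz = n₀·(e^(−k·z₁) − e^(−k·z₂)) / (k·(z₂−z₁))
e^(−0.43×2.5) = 0.3413; e^(−0.43×5.3) = 0.1024
⟨n⟩ = 0.57 × (0.3413 − 0.1024) / (0.43 × 2.8) = 0.57 × 0.1984 = 0.1131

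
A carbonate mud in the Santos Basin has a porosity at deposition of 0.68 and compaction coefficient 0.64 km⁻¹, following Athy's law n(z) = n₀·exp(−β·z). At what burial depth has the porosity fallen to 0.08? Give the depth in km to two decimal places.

3.34 km

Invert Athy's law: z = ln(n₀/n) / β
z = ln(0.68/0.08) / 0.64 = ln(8.5) / 0.64 = 2.1401 / 0.64 = 3.344 km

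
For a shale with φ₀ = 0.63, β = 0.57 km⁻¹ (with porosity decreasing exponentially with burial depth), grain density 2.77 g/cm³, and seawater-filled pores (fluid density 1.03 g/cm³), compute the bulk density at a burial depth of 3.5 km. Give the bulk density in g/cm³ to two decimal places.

Porosity at depth: φ = 0.63·exp(−0.57×3.5) = 0.63×0.1360 = 0.0857
Bulk density: ρ_b = (1−φ)ρ_g + φ·ρ_f = 0.9143×2.77 + 0.0857×1.03
       = 2.533 + 0.088 = 2.621 g/cm³

2.62 g/cm³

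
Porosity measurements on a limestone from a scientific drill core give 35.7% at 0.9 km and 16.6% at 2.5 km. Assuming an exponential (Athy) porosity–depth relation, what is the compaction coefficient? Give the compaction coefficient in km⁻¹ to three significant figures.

0.479 km⁻¹

Athy: φ(z) = φ₀ e^(−cz) ⇒ φ₁/φ₂ = e^{c(z₂−z₁)} ⇒ c = ln(φ₁/φ₂)/(z₂−z₁)
c = ln(0.357/0.166) / (2.5 − 0.9) = ln(2.151) / 1.6 = 0.7657 / 1.6 = 0.4786 km⁻¹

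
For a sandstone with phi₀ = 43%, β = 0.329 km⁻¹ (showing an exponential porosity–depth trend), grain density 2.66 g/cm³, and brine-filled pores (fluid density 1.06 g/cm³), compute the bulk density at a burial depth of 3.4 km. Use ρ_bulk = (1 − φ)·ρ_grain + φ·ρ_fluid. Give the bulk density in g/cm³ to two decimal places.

Porosity at depth: phi = 0.43·exp(−0.329×3.4) = 0.43×0.3267 = 0.1405
Bulk density: ρ_b = (1−phi)ρ_g + phi·ρ_f = 0.8595×2.66 + 0.1405×1.06
       = 2.286 + 0.149 = 2.435 g/cm³

2.44 g/cm³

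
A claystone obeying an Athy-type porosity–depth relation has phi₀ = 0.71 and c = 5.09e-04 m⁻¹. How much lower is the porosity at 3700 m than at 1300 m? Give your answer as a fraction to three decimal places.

0.258

Working in km (1 km = 1000 m; c in km⁻¹ = c in m⁻¹ × 1000):
phi(1.3) = 0.71·e^(−0.509×1.3) = 0.3663
phi(3.7) = 0.71·e^(−0.509×3.7) = 0.1080
Δphi = 0.3663 − 0.1080 = 0.2584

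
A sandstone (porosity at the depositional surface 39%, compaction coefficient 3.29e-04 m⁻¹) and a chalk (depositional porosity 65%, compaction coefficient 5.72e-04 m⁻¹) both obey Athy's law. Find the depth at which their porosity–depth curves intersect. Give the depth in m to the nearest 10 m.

2100 m

Working in km (1 km = 1000 m; k in km⁻¹ = k in m⁻¹ × 1000):
Set φ₀ₐ e^(−kₐz) = φ₀ᵦ e^(−kᵦz) ⇒ ln(φ₀ₐ/φ₀ᵦ) = (kₐ − kᵦ)·z
z = ln(0.39/0.65) / (0.329 − 0.572) = -0.5108 / -0.243 = 2.102 km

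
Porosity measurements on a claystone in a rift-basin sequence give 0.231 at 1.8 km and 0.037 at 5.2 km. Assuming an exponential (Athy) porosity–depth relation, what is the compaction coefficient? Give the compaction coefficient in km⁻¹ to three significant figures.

Athy: phi(Z) = phi₀ e^(−βZ) ⇒ phi₁/phi₂ = e^{β(Z₂−Z₁)} ⇒ β = ln(phi₁/phi₂)/(Z₂−Z₁)
β = ln(0.231/0.037) / (5.2 − 1.8) = ln(6.243) / 3.4 = 1.8315 / 3.4 = 0.5387 km⁻¹

0.539 km⁻¹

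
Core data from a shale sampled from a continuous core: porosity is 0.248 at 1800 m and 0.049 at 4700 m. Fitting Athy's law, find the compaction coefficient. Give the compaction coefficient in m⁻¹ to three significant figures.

0.000559 m⁻¹

Working in km (1 km = 1000 m; β in km⁻¹ = β in m⁻¹ × 1000):
Athy: n(d) = n₀ e^(−βd) ⇒ n₁/n₂ = e^{β(d₂−d₁)} ⇒ β = ln(n₁/n₂)/(d₂−d₁)
β = ln(0.248/0.049) / (4.7 − 1.8) = ln(5.061) / 2.9 = 1.6216 / 2.9 = 0.5592 km⁻¹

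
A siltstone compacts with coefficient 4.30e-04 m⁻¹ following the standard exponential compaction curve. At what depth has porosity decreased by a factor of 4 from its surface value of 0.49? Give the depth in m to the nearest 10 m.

Working in km (1 km = 1000 m; k in km⁻¹ = k in m⁻¹ × 1000):
n/n₀ = 1/4 ⇒ exp(−k·d) = 1/4 ⇒ d = ln(4) / k
d = 1.3863 / 0.43 = 3.224 km

3220 m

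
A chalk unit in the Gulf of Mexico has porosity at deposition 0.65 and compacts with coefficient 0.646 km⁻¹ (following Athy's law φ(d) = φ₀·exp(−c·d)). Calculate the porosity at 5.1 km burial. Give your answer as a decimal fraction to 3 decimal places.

φ = φ₀·exp(−c·d) = 0.65 × exp(−0.646 × 5.1) = 0.65 × exp(−3.295)
  = 0.65 × 0.0371 = 0.0241

0.024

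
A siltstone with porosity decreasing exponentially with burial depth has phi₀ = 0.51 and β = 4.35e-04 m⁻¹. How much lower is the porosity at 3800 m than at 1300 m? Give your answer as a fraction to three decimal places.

0.192

Working in km (1 km = 1000 m; β in km⁻¹ = β in m⁻¹ × 1000):
phi(1.3) = 0.51·e^(−0.435×1.3) = 0.2897
phi(3.8) = 0.51·e^(−0.435×3.8) = 0.0977
Δphi = 0.2897 − 0.0977 = 0.1921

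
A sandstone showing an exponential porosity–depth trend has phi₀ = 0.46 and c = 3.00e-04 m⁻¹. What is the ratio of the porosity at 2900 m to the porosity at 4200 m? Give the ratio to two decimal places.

1.48

Working in km (1 km = 1000 m; c in km⁻¹ = c in m⁻¹ × 1000):
phi(z₁)/phi(z₂) = e^(−c·z₁)/e^(−c·z₂) = e^{c(z₂−z₁)}
= exp(0.3 × 1.3) = exp(0.39) = 1.4770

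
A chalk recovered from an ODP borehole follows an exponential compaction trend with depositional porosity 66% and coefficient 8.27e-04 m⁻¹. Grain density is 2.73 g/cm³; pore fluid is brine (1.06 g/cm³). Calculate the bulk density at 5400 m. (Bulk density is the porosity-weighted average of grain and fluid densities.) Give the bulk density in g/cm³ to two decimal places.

Working in km (1 km = 1000 m; c in km⁻¹ = c in m⁻¹ × 1000):
Porosity at depth: n = 0.66·exp(−0.827×5.4) = 0.66×0.0115 = 0.0076
Bulk density: ρ_b = (1−n)ρ_g + n·ρ_f = 0.9924×2.73 + 0.0076×1.06
       = 2.709 + 0.008 = 2.717 g/cm³

2.72 g/cm³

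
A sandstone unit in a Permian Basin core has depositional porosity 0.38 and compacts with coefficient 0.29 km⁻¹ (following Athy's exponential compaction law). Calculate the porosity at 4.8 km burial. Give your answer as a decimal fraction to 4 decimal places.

φ = φ₀·exp(−k·Z) = 0.38 × exp(−0.29 × 4.8) = 0.38 × exp(−1.392)
  = 0.38 × 0.2486 = 0.0945

0.0945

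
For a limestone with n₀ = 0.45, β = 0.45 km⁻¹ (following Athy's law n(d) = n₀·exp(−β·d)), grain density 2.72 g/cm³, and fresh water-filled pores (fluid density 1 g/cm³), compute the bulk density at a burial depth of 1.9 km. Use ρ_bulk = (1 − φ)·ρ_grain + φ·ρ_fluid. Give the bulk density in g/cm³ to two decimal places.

Porosity at depth: n = 0.45·exp(−0.45×1.9) = 0.45×0.4253 = 0.1914
Bulk density: ρ_b = (1−n)ρ_g + n·ρ_f = 0.8086×2.72 + 0.1914×1
       = 2.199 + 0.191 = 2.391 g/cm³

2.39 g/cm³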